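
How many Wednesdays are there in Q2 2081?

2081-04-01 is a Tuesday.
That's 91 days from start to end, counting both.
91 = 7 × 13, so the span is exactly 13 full weeks.
Each full week contributes one Wednesday: 13 so far.
Total: 13.

13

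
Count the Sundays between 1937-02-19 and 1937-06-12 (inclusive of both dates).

1937-02-19 is a Friday.
The range spans 114 days (inclusive of both endpoints).
114 = 7 × 16 + 2, so there are 16 full weeks plus 2 extra days.
Each full week contributes one Sunday: 16 so far.
The 2 extra days are Friday, Saturday — none qualify.
Total: 16 + 0 = 16.

16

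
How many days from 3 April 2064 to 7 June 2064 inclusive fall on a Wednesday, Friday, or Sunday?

3 April 2064 is a Thursday.
That's 66 days from start to end, counting both.
66 = 7 × 9 + 3, so there are 9 full weeks plus 3 extra days.
Each full week contributes 3 days from the set (Wed, Fri, Sun): 9 × 3 = 27.
The 3 extra days are Thu, Fri, Sat — 1 of them qualifies.
Total: 27 + 1 = 28.

28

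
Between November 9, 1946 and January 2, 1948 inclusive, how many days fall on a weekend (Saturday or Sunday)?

120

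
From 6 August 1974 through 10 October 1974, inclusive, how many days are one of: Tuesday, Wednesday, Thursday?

6 August 1974 is a Tuesday.
From 6 August 1974 to 10 October 1974 is 66 days inclusive.
66 = 7 × 9 + 3, so there are 9 full weeks plus 3 extra days.
Each full week contributes 3 days from the set (Tue, Wed, Thu): 9 × 3 = 27.
The 3 extra days are Tue, Wed, Thu — 3 of them qualify.
Total: 27 + 3 = 30.

30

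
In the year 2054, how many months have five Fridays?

4

A month has five Fridays exactly when Friday falls within its first (length − 28) days.
Jan: 31 days, starts Thu → 5 of Thu, Fri, Sat ✓
Feb: 28 days, starts Sun → 5 of (none)
Mar: 31 days, starts Sun → 5 of Sun, Mon, Tue
Apr: 30 days, starts Wed → 5 of Wed, Thu
May: 31 days, starts Fri → 5 of Fri, Sat, Sun ✓
Jun: 30 days, starts Mon → 5 of Mon, Tue
Jul: 31 days, starts Wed → 5 of Wed, Thu, Fri ✓
Aug: 31 days, starts Sat → 5 of Sat, Sun, Mon
Sep: 30 days, starts Tue → 5 of Tue, Wed
Oct: 31 days, starts Thu → 5 of Thu, Fri, Sat ✓
Nov: 30 days, starts Sun → 5 of Sun, Mon
Dec: 31 days, starts Tue → 5 of Tue, Wed, Thu
Months with five Fridays: Jan, May, Jul, Oct.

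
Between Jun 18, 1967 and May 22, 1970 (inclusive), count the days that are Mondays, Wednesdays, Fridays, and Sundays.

Jun 18, 1967 is a Sunday.
That's 1070 days from start to end, counting both.
1070 = 7 × 152 + 6, so there are 152 full weeks plus 6 extra days.
Each full week contributes 4 days from the set (Mon, Wed, Fri, Sun): 152 × 4 = 608.
The 6 extra days are Sunday, Monday, Tuesday, Wednesday, Thursday, Friday — 4 of them qualify.
Total: 608 + 4 = 612.

612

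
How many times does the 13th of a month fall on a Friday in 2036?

The 13th falls on a Friday when the month's 13th has weekday Fri.
Jan 13 is Sun; Feb 13 is Wed; Mar 13 is Thu; Apr 13 is Sun; May 13 is Tue; Jun 13 is Fri ✓; Jul 13 is Sun; Aug 13 is Wed; Sep 13 is Sat; Oct 13 is Mon; Nov 13 is Thu; Dec 13 is Sat.
Friday the 13ths: Jun.

1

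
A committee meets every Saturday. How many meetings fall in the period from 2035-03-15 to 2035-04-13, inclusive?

2035-03-15 is a Thursday.
The range spans 30 days (inclusive of both endpoints).
30 = 7 × 4 + 2, so there are 4 full weeks plus 2 extra days.
Each full week contributes one Saturday: 4 so far.
The 2 extra days are Thursday, Friday — none qualify.
Total: 4 + 0 = 4.

4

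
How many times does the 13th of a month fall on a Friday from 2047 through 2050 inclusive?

Friday-the-13ths by year:
2047: Sep, Dec
2048: Mar, Nov
2049: Aug
2050: May

6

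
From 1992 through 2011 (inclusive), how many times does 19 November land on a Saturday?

3

Day of week of November 19 in each year:
1992: Thu, 1993: Fri, 1994: Sat ✓, 1995: Sun, 1996: Tue, 1997: Wed, 1998: Thu, 1999: Fri, 2000: Sun, 2001: Mon, 2002: Tue, 2003: Wed, 2004: Fri, 2005: Sat ✓, 2006: Sun, 2007: Mon, 2008: Wed, 2009: Thu, 2010: Fri, 2011: Sat ✓
Saturdays: 1994, 2005, 2011.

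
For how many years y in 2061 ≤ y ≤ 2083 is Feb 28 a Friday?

3

Day of week of February 28 in each year:
2061: Mon, 2062: Tue, 2063: Wed, 2064: Thu, 2065: Sat, 2066: Sun, 2067: Mon, 2068: Tue, 2069: Thu, 2070: Fri ✓, 2071: Sat, 2072: Sun, 2073: Tue, 2074: Wed, 2075: Thu, 2076: Fri ✓, 2077: Sun, 2078: Mon, 2079: Tue, 2080: Wed, 2081: Fri ✓, 2082: Sat, 2083: Sun
Fridays: 2070, 2076, 2081.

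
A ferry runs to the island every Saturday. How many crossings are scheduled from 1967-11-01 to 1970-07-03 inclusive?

1967-11-01 is a Wednesday.
That's 976 days from start to end, counting both.
976 = 7 × 139 + 3, so there are 139 full weeks plus 3 extra days.
Each full week contributes one Saturday: 139 so far.
The 3 extra days are Wed, Thu, Fri — none qualify.
Total: 139 + 0 = 139.

139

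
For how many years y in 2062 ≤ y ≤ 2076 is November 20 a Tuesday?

Day of week of November 20 in each year:
2062: Mon, 2063: Tue ✓, 2064: Thu, 2065: Fri, 2066: Sat, 2067: Sun, 2068: Tue ✓, 2069: Wed, 2070: Thu, 2071: Fri, 2072: Sun, 2073: Mon, 2074: Tue ✓, 2075: Wed, 2076: Fri
Tuesdays: 2063, 2068, 2074.

3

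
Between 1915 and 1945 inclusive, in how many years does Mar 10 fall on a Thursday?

4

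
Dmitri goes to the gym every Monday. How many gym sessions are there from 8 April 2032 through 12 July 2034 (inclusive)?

8 April 2032 is a Thursday.
From 8 April 2032 to 12 July 2034 is 826 days inclusive.
826 = 7 × 118, so the span is exactly 118 full weeks.
Each full week contributes one Monday: 118 so far.

118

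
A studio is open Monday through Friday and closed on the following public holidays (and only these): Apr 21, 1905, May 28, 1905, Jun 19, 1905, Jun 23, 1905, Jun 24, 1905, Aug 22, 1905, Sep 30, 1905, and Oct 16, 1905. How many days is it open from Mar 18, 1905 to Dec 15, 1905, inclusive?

190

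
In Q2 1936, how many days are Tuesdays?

13

1936-04-01 is a Wednesday.
From 1936-04-01 to 1936-06-30 is 91 days inclusive.
91 = 7 × 13, so the span is exactly 13 full weeks.
Each full week contributes one Tuesday: 13 so far.
Total: 13.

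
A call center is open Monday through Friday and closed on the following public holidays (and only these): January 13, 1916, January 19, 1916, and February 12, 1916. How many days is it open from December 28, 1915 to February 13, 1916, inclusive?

32

December 28, 1915 is a Tuesday.
The range spans 48 days (inclusive of both endpoints).
48 = 7 × 6 + 6, so there are 6 full weeks plus 6 extra days.
Each full week contributes 5 weekdays (Mon–Fri): 6 × 5 = 30.
The 6 extra days are Tuesday, Wednesday, Thursday, Friday, Saturday, Sunday — 4 of them qualify.
Total: 30 + 4 = 34.
Holidays: January 13, 1916 (Thu); January 19, 1916 (Wed); February 12, 1916 (Sat).
2 of the 3 holidays fall on weekdays; the rest are weekends and were already excluded.
Business days: 34 − 2 = 32.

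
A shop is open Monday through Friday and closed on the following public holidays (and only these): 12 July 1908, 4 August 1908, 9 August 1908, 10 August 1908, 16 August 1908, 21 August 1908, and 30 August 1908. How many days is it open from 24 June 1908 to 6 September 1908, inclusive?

50 business days

24 June 1908 is a Wednesday.
That's 75 days from start to end, counting both.
75 = 7 × 10 + 5, so there are 10 full weeks plus 5 extra days.
Each full week contributes 5 weekdays (Mon–Fri): 10 × 5 = 50.
The 5 extra days are Wed, Thu, Fri, Sat, Sun — 3 of them qualify.
Total: 50 + 3 = 53.
Holidays: 12 July 1908 (Sun); 4 August 1908 (Tue); 9 August 1908 (Sun); 10 August 1908 (Mon); 16 August 1908 (Sun); 21 August 1908 (Fri); 30 August 1908 (Sun).
3 of the 7 holidays fall on weekdays; the rest are weekends and were already excluded.
Business days: 53 − 3 = 50.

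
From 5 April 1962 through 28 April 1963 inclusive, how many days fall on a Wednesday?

5 April 1962 is a Thursday.
That's 389 days from start to end, counting both.
389 = 7 × 55 + 4, so there are 55 full weeks plus 4 extra days.
Each full week contributes one Wednesday: 55 so far.
The 4 extra days are Thursday, Friday, Saturday, Sunday — none qualify.
Total: 55 + 0 = 55.

55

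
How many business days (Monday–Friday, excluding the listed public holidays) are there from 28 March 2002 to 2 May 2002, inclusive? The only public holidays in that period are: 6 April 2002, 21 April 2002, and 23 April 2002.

25

28 March 2002 is a Thursday.
From 28 March 2002 to 2 May 2002 is 36 days inclusive.
36 = 7 × 5 + 1, so there are 5 full weeks plus 1 extra day.
Each full week contributes 5 weekdays (Mon–Fri): 5 × 5 = 25.
The 1 extra day is Thu — 1 of them qualifies.
Total: 25 + 1 = 26.
Holidays: 6 April 2002 (Sat); 21 April 2002 (Sun); 23 April 2002 (Tue).
1 of the 3 holidays fall on weekdays; the rest are weekends and were already excluded.
Business days: 26 − 1 = 25.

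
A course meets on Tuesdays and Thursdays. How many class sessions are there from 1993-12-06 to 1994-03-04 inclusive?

26

1993-12-06 is a Monday.
That's 89 days from start to end, counting both.
89 = 7 × 12 + 5, so there are 12 full weeks plus 5 extra days.
Each full week contributes 2 days from the set (Tue, Thu): 12 × 2 = 24.
The 5 extra days are Monday, Tuesday, Wednesday, Thursday, Friday — 2 of them qualify.
Total: 24 + 2 = 26.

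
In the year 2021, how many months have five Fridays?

5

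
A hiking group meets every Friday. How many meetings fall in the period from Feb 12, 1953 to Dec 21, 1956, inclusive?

202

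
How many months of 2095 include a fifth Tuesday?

4

A month has five Tuesdays exactly when Tuesday falls within its first (length − 28) days.
Jan: 31 days, starts Sat → 5 of Sat, Sun, Mon
Feb: 28 days, starts Tue → 5 of (none)
Mar: 31 days, starts Tue → 5 of Tue, Wed, Thu ✓
Apr: 30 days, starts Fri → 5 of Fri, Sat
May: 31 days, starts Sun → 5 of Sun, Mon, Tue ✓
Jun: 30 days, starts Wed → 5 of Wed, Thu
Jul: 31 days, starts Fri → 5 of Fri, Sat, Sun
Aug: 31 days, starts Mon → 5 of Mon, Tue, Wed ✓
Sep: 30 days, starts Thu → 5 of Thu, Fri
Oct: 31 days, starts Sat → 5 of Sat, Sun, Mon
Nov: 30 days, starts Tue → 5 of Tue, Wed ✓
Dec: 31 days, starts Thu → 5 of Thu, Fri, Sat
Months with five Tuesdays: Mar, May, Aug, Nov.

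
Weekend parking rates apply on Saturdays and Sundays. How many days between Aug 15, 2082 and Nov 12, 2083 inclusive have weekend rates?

130

Aug 15, 2082 is a Saturday.
The range spans 455 days (inclusive of both endpoints).
455 = 7 × 65, so the span is exactly 65 full weeks.
Each full week contributes 2 weekend days (Sat, Sun): 65 × 2 = 130.
Total: 130.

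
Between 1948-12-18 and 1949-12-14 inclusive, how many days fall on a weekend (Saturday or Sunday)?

104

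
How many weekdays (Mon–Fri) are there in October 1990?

23

October 1, 1990 is a Monday.
From October 1, 1990 to October 31, 1990 is 31 days inclusive.
31 = 7 × 4 + 3, so there are 4 full weeks plus 3 extra days.
Each full week contributes 5 weekdays (Mon–Fri): 4 × 5 = 20.
The 3 extra days are Monday, Tuesday, Wednesday — 3 of them qualify.
Total: 20 + 3 = 23.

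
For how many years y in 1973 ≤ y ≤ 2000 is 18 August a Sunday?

4

Day of week of August 18 in each year:
1973: Sat, 1974: Sun ✓, 1975: Mon, 1976: Wed, 1977: Thu, 1978: Fri, 1979: Sat, 1980: Mon, 1981: Tue, 1982: Wed, 1983: Thu, 1984: Sat, 1985: Sun ✓, 1986: Mon, 1987: Tue, 1988: Thu, 1989: Fri, 1990: Sat, 1991: Sun ✓, 1992: Tue, 1993: Wed, 1994: Thu, 1995: Fri, 1996: Sun ✓, 1997: Mon, 1998: Tue, 1999: Wed, 2000: Fri
Sundays: 1974, 1985, 1991, 1996.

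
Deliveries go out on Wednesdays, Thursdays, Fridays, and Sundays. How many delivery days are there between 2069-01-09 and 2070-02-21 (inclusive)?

235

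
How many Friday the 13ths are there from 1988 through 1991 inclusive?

7

Friday-the-13ths by year:
1988: May
1989: Jan, Oct
1990: Apr, Jul
1991: Sep, Dec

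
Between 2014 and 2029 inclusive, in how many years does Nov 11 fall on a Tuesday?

Day of week of November 11 in each year:
2014: Tue ✓, 2015: Wed, 2016: Fri, 2017: Sat, 2018: Sun, 2019: Mon, 2020: Wed, 2021: Thu, 2022: Fri, 2023: Sat, 2024: Mon, 2025: Tue ✓, 2026: Wed, 2027: Thu, 2028: Sat, 2029: Sun
Tuesdays: 2014, 2025.

2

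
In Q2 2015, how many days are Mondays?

13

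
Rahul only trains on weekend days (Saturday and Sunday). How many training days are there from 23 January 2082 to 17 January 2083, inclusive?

23 January 2082 is a Friday.
That's 360 days from start to end, counting both.
360 = 7 × 51 + 3, so there are 51 full weeks plus 3 extra days.
Each full week contributes 2 weekend days (Sat, Sun): 51 × 2 = 102.
The 3 extra days are Friday, Saturday, Sunday — 2 of them qualify.
Total: 102 + 2 = 104.

104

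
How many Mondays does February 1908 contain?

4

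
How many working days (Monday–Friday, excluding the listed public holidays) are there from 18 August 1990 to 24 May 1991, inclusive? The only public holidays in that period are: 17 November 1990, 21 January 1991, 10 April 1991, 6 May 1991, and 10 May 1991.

196

18 August 1990 is a Saturday.
From 18 August 1990 to 24 May 1991 is 280 days inclusive.
280 = 7 × 40, so the span is exactly 40 full weeks.
Each full week contributes 5 weekdays (Mon–Fri): 40 × 5 = 200.
Holidays: 17 November 1990 (Sat); 21 January 1991 (Mon); 10 April 1991 (Wed); 6 May 1991 (Mon); 10 May 1991 (Fri).
4 of the 5 holidays fall on weekdays; the rest are weekends and were already excluded.
Business days: 200 − 4 = 196.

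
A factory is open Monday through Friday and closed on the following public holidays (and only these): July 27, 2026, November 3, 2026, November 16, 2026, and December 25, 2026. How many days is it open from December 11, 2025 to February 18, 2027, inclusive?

307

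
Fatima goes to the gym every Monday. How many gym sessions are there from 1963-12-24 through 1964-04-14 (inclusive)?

1963-12-24 is a Tuesday.
The range spans 113 days (inclusive of both endpoints).
113 = 7 × 16 + 1, so there are 16 full weeks plus 1 extra day.
Each full week contributes one Monday: 16 so far.
The 1 extra day is Tue — none qualify.
Total: 16 + 0 = 16.

16 Mondays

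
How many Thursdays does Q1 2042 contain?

13

January 1, 2042 is a Wednesday.
The range spans 90 days (inclusive of both endpoints).
90 = 7 × 12 + 6, so there are 12 full weeks plus 6 extra days.
Each full week contributes one Thursday: 12 so far.
The 6 extra days are Wed, Thu, Fri, Sat, Sun, Mon — 1 of them qualifies.
Total: 12 + 1 = 13.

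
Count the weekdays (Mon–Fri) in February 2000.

21 weekdays

2000-02-01 is a Tuesday.
That's 29 days from start to end, counting both.
29 = 7 × 4 + 1, so there are 4 full weeks plus 1 extra day.
Each full week contributes 5 weekdays (Mon–Fri): 4 × 5 = 20.
The 1 extra day is Tue — 1 of them qualifies.
Total: 20 + 1 = 21.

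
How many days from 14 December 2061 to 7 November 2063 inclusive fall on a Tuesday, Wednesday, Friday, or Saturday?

14 December 2061 is a Wednesday.
The range spans 694 days (inclusive of both endpoints).
694 = 7 × 99 + 1, so there are 99 full weeks plus 1 extra day.
Each full week contributes 4 days from the set (Tue, Wed, Fri, Sat): 99 × 4 = 396.
The 1 extra day is Wednesday — 1 of them qualifies.
Total: 396 + 1 = 397.

397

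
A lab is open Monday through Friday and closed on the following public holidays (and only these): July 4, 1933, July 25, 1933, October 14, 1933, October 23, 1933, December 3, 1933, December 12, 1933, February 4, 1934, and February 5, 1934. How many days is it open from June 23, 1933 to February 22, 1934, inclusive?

170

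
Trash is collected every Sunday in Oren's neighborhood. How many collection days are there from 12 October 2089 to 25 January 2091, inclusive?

67

12 October 2089 is a Wednesday.
That's 471 days from start to end, counting both.
471 = 7 × 67 + 2, so there are 67 full weeks plus 2 extra days.
Each full week contributes one Sunday: 67 so far.
The 2 extra days are Wednesday, Thursday — none qualify.
Total: 67 + 0 = 67.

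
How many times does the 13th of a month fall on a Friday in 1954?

The 13th falls on a Friday when the month's 13th has weekday Fri.
Jan 13 is Wed; Feb 13 is Sat; Mar 13 is Sat; Apr 13 is Tue; May 13 is Thu; Jun 13 is Sun; Jul 13 is Tue; Aug 13 is Fri ✓; Sep 13 is Mon; Oct 13 is Wed; Nov 13 is Sat; Dec 13 is Mon.
Friday the 13ths: Aug.

1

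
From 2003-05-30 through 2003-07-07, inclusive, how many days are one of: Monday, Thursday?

2003-05-30 is a Friday.
From 2003-05-30 to 2003-07-07 is 39 days inclusive.
39 = 7 × 5 + 4, so there are 5 full weeks plus 4 extra days.
Each full week contributes 2 days from the set (Mon, Thu): 5 × 2 = 10.
The 4 extra days are Friday, Saturday, Sunday, Monday — 1 of them qualifies.
Total: 10 + 1 = 11.

11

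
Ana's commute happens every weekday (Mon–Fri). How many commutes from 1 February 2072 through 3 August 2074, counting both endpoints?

655

1 February 2072 is a Monday.
From 1 February 2072 to 3 August 2074 is 915 days inclusive.
915 = 7 × 130 + 5, so there are 130 full weeks plus 5 extra days.
Each full week contributes 5 weekdays (Mon–Fri): 130 × 5 = 650.
The 5 extra days are Monday, Tuesday, Wednesday, Thursday, Friday — 5 of them qualify.
Total: 650 + 5 = 655.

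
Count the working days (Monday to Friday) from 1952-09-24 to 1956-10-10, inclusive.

1056

1952-09-24 is a Wednesday.
That's 1478 days from start to end, counting both.
1478 = 7 × 211 + 1, so there are 211 full weeks plus 1 extra day.
Each full week contributes 5 weekdays (Mon–Fri): 211 × 5 = 1055.
The 1 extra day is Wednesday — 1 of them qualifies.
Total: 1055 + 1 = 1056.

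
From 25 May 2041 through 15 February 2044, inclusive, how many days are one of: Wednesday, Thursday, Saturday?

427

25 May 2041 is a Saturday.
That's 997 days from start to end, counting both.
997 = 7 × 142 + 3, so there are 142 full weeks plus 3 extra days.
Each full week contributes 3 days from the set (Wed, Thu, Sat): 142 × 3 = 426.
The 3 extra days are Saturday, Sunday, Monday — 1 of them qualifies.
Total: 426 + 1 = 427.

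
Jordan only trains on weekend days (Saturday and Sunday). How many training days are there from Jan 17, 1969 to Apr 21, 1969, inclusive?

Jan 17, 1969 is a Friday.
That's 95 days from start to end, counting both.
95 = 7 × 13 + 4, so there are 13 full weeks plus 4 extra days.
Each full week contributes 2 weekend days (Sat, Sun): 13 × 2 = 26.
The 4 extra days are Fri, Sat, Sun, Mon — 2 of them qualify.
Total: 26 + 2 = 28.

28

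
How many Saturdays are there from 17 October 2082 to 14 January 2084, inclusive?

17 October 2082 is a Saturday.
That's 455 days from start to end, counting both.
455 = 7 × 65, so the span is exactly 65 full weeks.
Each full week contributes one Saturday: 65 so far.
Total: 65.

65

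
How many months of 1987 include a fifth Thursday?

5

A month has five Thursdays exactly when Thursday falls within its first (length − 28) days.
Jan: 31 days, starts Thu → 5 of Thu, Fri, Sat ✓
Feb: 28 days, starts Sun → 5 of (none)
Mar: 31 days, starts Sun → 5 of Sun, Mon, Tue
Apr: 30 days, starts Wed → 5 of Wed, Thu ✓
May: 31 days, starts Fri → 5 of Fri, Sat, Sun
Jun: 30 days, starts Mon → 5 of Mon, Tue
Jul: 31 days, starts Wed → 5 of Wed, Thu, Fri ✓
Aug: 31 days, starts Sat → 5 of Sat, Sun, Mon
Sep: 30 days, starts Tue → 5 of Tue, Wed
Oct: 31 days, starts Thu → 5 of Thu, Fri, Sat ✓
Nov: 30 days, starts Sun → 5 of Sun, Mon
Dec: 31 days, starts Tue → 5 of Tue, Wed, Thu ✓
Months with five Thursdays: Jan, Apr, Jul, Oct, Dec.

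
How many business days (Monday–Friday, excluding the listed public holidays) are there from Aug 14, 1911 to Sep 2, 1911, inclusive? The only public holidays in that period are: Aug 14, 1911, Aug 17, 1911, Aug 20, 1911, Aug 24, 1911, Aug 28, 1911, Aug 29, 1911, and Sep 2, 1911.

Aug 14, 1911 is a Monday.
The range spans 20 days (inclusive of both endpoints).
20 = 7 × 2 + 6, so there are 2 full weeks plus 6 extra days.
Each full week contributes 5 weekdays (Mon–Fri): 2 × 5 = 10.
The 6 extra days are Mon, Tue, Wed, Thu, Fri, Sat — 5 of them qualify.
Total: 10 + 5 = 15.
Holidays: Aug 14, 1911 (Mon); Aug 17, 1911 (Thu); Aug 20, 1911 (Sun); Aug 24, 1911 (Thu); Aug 28, 1911 (Mon); Aug 29, 1911 (Tue); Sep 2, 1911 (Sat).
5 of the 7 holidays fall on weekdays; the rest are weekends and were already excluded.
Business days: 15 − 5 = 10.

10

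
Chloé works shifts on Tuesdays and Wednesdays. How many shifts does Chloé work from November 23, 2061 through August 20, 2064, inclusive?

287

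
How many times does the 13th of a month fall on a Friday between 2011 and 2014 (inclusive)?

Friday-the-13ths by year:
2011: May
2012: Jan, Apr, Jul
2013: Sep, Dec
2014: Jun

7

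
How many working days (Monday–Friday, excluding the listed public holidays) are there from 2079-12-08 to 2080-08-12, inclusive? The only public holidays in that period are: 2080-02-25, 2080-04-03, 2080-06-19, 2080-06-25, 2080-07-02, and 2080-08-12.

2079-12-08 is a Friday.
The range spans 249 days (inclusive of both endpoints).
249 = 7 × 35 + 4, so there are 35 full weeks plus 4 extra days.
Each full week contributes 5 weekdays (Mon–Fri): 35 × 5 = 175.
The 4 extra days are Fri, Sat, Sun, Mon — 2 of them qualify.
Total: 175 + 2 = 177.
Holidays: 2080-02-25 (Sun); 2080-04-03 (Wed); 2080-06-19 (Wed); 2080-06-25 (Tue); 2080-07-02 (Tue); 2080-08-12 (Mon).
5 of the 6 holidays fall on weekdays; the rest are weekends and were already excluded.
Business days: 177 − 5 = 172.

172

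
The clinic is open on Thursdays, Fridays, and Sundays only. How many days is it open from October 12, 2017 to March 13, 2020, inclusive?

October 12, 2017 is a Thursday.
That's 884 days from start to end, counting both.
884 = 7 × 126 + 2, so there are 126 full weeks plus 2 extra days.
Each full week contributes 3 days from the set (Thu, Fri, Sun): 126 × 3 = 378.
The 2 extra days are Thursday, Friday — 2 of them qualify.
Total: 378 + 2 = 380.

380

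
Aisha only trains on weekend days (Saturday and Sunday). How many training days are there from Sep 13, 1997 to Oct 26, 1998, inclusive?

118

Sep 13, 1997 is a Saturday.
From Sep 13, 1997 to Oct 26, 1998 is 409 days inclusive.
409 = 7 × 58 + 3, so there are 58 full weeks plus 3 extra days.
Each full week contributes 2 weekend days (Sat, Sun): 58 × 2 = 116.
The 3 extra days are Sat, Sun, Mon — 2 of them qualify.
Total: 116 + 2 = 118.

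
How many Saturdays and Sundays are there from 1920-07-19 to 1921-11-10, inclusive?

136

1920-07-19 is a Monday.
From 1920-07-19 to 1921-11-10 is 480 days inclusive.
480 = 7 × 68 + 4, so there are 68 full weeks plus 4 extra days.
Each full week contributes 2 weekend days (Sat, Sun): 68 × 2 = 136.
The 4 extra days are Mon, Tue, Wed, Thu — none qualify.
Total: 136 + 0 = 136.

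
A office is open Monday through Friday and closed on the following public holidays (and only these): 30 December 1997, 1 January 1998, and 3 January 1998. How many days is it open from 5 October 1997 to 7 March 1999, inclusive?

5 October 1997 is a Sunday.
That's 519 days from start to end, counting both.
519 = 7 × 74 + 1, so there are 74 full weeks plus 1 extra day.
Each full week contributes 5 weekdays (Mon–Fri): 74 × 5 = 370.
The 1 extra day is Sun — none qualify.
Total: 370 + 0 = 370.
Holidays: 30 December 1997 (Tue); 1 January 1998 (Thu); 3 January 1998 (Sat).
2 of the 3 holidays fall on weekdays; the rest are weekends and were already excluded.
Business days: 370 − 2 = 368.

368 business days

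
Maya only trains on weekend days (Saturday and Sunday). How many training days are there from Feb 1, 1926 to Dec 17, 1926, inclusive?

Feb 1, 1926 is a Monday.
That's 320 days from start to end, counting both.
320 = 7 × 45 + 5, so there are 45 full weeks plus 5 extra days.
Each full week contributes 2 weekend days (Sat, Sun): 45 × 2 = 90.
The 5 extra days are Monday, Tuesday, Wednesday, Thursday, Friday — none qualify.
Total: 90 + 0 = 90.

90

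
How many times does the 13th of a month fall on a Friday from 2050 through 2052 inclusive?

5

Friday-the-13ths by year:
2050: May
2051: Jan, Oct
2052: Sep, Dec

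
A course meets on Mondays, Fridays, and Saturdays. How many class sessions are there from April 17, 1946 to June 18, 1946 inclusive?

27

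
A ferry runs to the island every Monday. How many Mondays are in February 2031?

4

February 1, 2031 is a Saturday.
That's 28 days from start to end, counting both.
28 = 7 × 4, so the span is exactly 4 full weeks.
Each full week contributes one Monday: 4 so far.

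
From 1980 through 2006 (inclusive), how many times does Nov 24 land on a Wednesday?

4

Day of week of November 24 in each year:
1980: Mon, 1981: Tue, 1982: Wed ✓, 1983: Thu, 1984: Sat, 1985: Sun, 1986: Mon, 1987: Tue, 1988: Thu, 1989: Fri, 1990: Sat, 1991: Sun, 1992: Tue, 1993: Wed ✓, 1994: Thu, 1995: Fri, 1996: Sun, 1997: Mon, 1998: Tue, 1999: Wed ✓, 2000: Fri, 2001: Sat, 2002: Sun, 2003: Mon, 2004: Wed ✓, 2005: Thu, 2006: Fri
Wednesdays: 1982, 1993, 1999, 2004.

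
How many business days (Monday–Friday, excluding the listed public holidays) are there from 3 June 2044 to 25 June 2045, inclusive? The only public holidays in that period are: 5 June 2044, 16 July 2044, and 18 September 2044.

276

3 June 2044 is a Friday.
The range spans 388 days (inclusive of both endpoints).
388 = 7 × 55 + 3, so there are 55 full weeks plus 3 extra days.
Each full week contributes 5 weekdays (Mon–Fri): 55 × 5 = 275.
The 3 extra days are Fri, Sat, Sun — 1 of them qualifies.
Total: 275 + 1 = 276.
Holidays: 5 June 2044 (Sun); 16 July 2044 (Sat); 18 September 2044 (Sun).
None of the 3 holidays fall on a weekday, so nothing to subtract.
Business days: 276 − 0 = 276.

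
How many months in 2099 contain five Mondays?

4

A month has five Mondays exactly when Monday falls within its first (length − 28) days.
Jan: 31 days, starts Thu → 5 of Thu, Fri, Sat
Feb: 28 days, starts Sun → 5 of (none)
Mar: 31 days, starts Sun → 5 of Sun, Mon, Tue ✓
Apr: 30 days, starts Wed → 5 of Wed, Thu
May: 31 days, starts Fri → 5 of Fri, Sat, Sun
Jun: 30 days, starts Mon → 5 of Mon, Tue ✓
Jul: 31 days, starts Wed → 5 of Wed, Thu, Fri
Aug: 31 days, starts Sat → 5 of Sat, Sun, Mon ✓
Sep: 30 days, starts Tue → 5 of Tue, Wed
Oct: 31 days, starts Thu → 5 of Thu, Fri, Sat
Nov: 30 days, starts Sun → 5 of Sun, Mon ✓
Dec: 31 days, starts Tue → 5 of Tue, Wed, Thu
Months with five Mondays: Mar, Jun, Aug, Nov.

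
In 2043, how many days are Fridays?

2043-01-01 is a Thursday.
From 2043-01-01 to 2043-12-31 is 365 days inclusive.
365 = 7 × 52 + 1, so there are 52 full weeks plus 1 extra day.
Each full week contributes one Friday: 52 so far.
The 1 extra day is Thursday — none qualify.
Total: 52 + 0 = 52.

52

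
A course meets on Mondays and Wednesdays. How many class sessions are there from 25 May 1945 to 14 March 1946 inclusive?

84

25 May 1945 is a Friday.
The range spans 294 days (inclusive of both endpoints).
294 = 7 × 42, so the span is exactly 42 full weeks.
Each full week contributes 2 days from the set (Mon, Wed): 42 × 2 = 84.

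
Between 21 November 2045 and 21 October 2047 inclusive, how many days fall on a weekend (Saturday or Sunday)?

200

21 November 2045 is a Tuesday.
From 21 November 2045 to 21 October 2047 is 700 days inclusive.
700 = 7 × 100, so the span is exactly 100 full weeks.
Each full week contributes 2 weekend days (Sat, Sun): 100 × 2 = 200.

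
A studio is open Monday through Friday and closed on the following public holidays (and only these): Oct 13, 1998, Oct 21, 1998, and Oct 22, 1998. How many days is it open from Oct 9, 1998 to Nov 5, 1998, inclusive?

17 business days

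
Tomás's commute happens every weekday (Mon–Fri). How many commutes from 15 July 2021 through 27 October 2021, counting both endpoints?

15 July 2021 is a Thursday.
That's 105 days from start to end, counting both.
105 = 7 × 15, so the span is exactly 15 full weeks.
Each full week contributes 5 weekdays (Mon–Fri): 15 × 5 = 75.

75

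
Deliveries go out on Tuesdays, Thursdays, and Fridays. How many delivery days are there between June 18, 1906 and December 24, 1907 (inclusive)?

June 18, 1906 is a Monday.
From June 18, 1906 to December 24, 1907 is 555 days inclusive.
555 = 7 × 79 + 2, so there are 79 full weeks plus 2 extra days.
Each full week contributes 3 days from the set (Tue, Thu, Fri): 79 × 3 = 237.
The 2 extra days are Mon, Tue — 1 of them qualifies.
Total: 237 + 1 = 238.

238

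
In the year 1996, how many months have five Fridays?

A month has five Fridays exactly when Friday falls within its first (length − 28) days.
Jan: 31 days, starts Mon → 5 of Mon, Tue, Wed
Feb: 29 days, starts Thu → 5 of Thu
Mar: 31 days, starts Fri → 5 of Fri, Sat, Sun ✓
Apr: 30 days, starts Mon → 5 of Mon, Tue
May: 31 days, starts Wed → 5 of Wed, Thu, Fri ✓
Jun: 30 days, starts Sat → 5 of Sat, Sun
Jul: 31 days, starts Mon → 5 of Mon, Tue, Wed
Aug: 31 days, starts Thu → 5 of Thu, Fri, Sat ✓
Sep: 30 days, starts Sun → 5 of Sun, Mon
Oct: 31 days, starts Tue → 5 of Tue, Wed, Thu
Nov: 30 days, starts Fri → 5 of Fri, Sat ✓
Dec: 31 days, starts Sun → 5 of Sun, Mon, Tue
Months with five Fridays: Mar, May, Aug, Nov.

4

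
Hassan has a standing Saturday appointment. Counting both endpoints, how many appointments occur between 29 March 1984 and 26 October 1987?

29 March 1984 is a Thursday.
The range spans 1307 days (inclusive of both endpoints).
1307 = 7 × 186 + 5, so there are 186 full weeks plus 5 extra days.
Each full week contributes one Saturday: 186 so far.
The 5 extra days are Thu, Fri, Sat, Sun, Mon — 1 of them qualifies.
Total: 186 + 1 = 187.

187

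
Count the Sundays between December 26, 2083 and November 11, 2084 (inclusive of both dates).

December 26, 2083 is a Sunday.
That's 322 days from start to end, counting both.
322 = 7 × 46, so the span is exactly 46 full weeks.
Each full week contributes one Sunday: 46 so far.
Total: 46.

46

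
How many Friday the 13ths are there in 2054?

3

The 13th falls on a Friday when the month's 13th has weekday Fri.
Jan 13 is Tue; Feb 13 is Fri ✓; Mar 13 is Fri ✓; Apr 13 is Mon; May 13 is Wed; Jun 13 is Sat; Jul 13 is Mon; Aug 13 is Thu; Sep 13 is Sun; Oct 13 is Tue; Nov 13 is Fri ✓; Dec 13 is Sun.
Friday the 13ths: Feb, Mar, Nov.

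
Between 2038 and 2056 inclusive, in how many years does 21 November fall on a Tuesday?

Day of week of November 21 in each year:
2038: Sun, 2039: Mon, 2040: Wed, 2041: Thu, 2042: Fri, 2043: Sat, 2044: Mon, 2045: Tue ✓, 2046: Wed, 2047: Thu, 2048: Sat, 2049: Sun, 2050: Mon, 2051: Tue ✓, 2052: Thu, 2053: Fri, 2054: Sat, 2055: Sun, 2056: Tue ✓
Tuesdays: 2045, 2051, 2056.

3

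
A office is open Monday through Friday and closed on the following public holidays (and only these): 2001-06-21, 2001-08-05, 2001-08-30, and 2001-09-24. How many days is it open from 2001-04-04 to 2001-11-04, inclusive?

150 working days

2001-04-04 is a Wednesday.
The range spans 215 days (inclusive of both endpoints).
215 = 7 × 30 + 5, so there are 30 full weeks plus 5 extra days.
Each full week contributes 5 weekdays (Mon–Fri): 30 × 5 = 150.
The 5 extra days are Wednesday, Thursday, Friday, Saturday, Sunday — 3 of them qualify.
Total: 150 + 3 = 153.
Holidays: 2001-06-21 (Thu); 2001-08-05 (Sun); 2001-08-30 (Thu); 2001-09-24 (Mon).
3 of the 4 holidays fall on weekdays; the rest are weekends and were already excluded.
Business days: 153 − 3 = 150.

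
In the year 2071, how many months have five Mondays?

4

A month has five Mondays exactly when Monday falls within its first (length − 28) days.
Jan: 31 days, starts Thu → 5 of Thu, Fri, Sat
Feb: 28 days, starts Sun → 5 of (none)
Mar: 31 days, starts Sun → 5 of Sun, Mon, Tue ✓
Apr: 30 days, starts Wed → 5 of Wed, Thu
May: 31 days, starts Fri → 5 of Fri, Sat, Sun
Jun: 30 days, starts Mon → 5 of Mon, Tue ✓
Jul: 31 days, starts Wed → 5 of Wed, Thu, Fri
Aug: 31 days, starts Sat → 5 of Sat, Sun, Mon ✓
Sep: 30 days, starts Tue → 5 of Tue, Wed
Oct: 31 days, starts Thu → 5 of Thu, Fri, Sat
Nov: 30 days, starts Sun → 5 of Sun, Mon ✓
Dec: 31 days, starts Tue → 5 of Tue, Wed, Thu
Months with five Mondays: Mar, Jun, Aug, Nov.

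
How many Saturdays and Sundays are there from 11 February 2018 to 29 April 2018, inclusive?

11 February 2018 is a Sunday.
That's 78 days from start to end, counting both.
78 = 7 × 11 + 1, so there are 11 full weeks plus 1 extra day.
Each full week contributes 2 weekend days (Sat, Sun): 11 × 2 = 22.
The 1 extra day is Sunday — 1 of them qualifies.
Total: 22 + 1 = 23.

23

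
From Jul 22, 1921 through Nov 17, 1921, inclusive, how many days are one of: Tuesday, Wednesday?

34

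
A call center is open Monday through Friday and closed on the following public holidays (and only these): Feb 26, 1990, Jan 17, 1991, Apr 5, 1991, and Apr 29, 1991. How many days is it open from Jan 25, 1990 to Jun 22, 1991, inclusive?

Jan 25, 1990 is a Thursday.
That's 514 days from start to end, counting both.
514 = 7 × 73 + 3, so there are 73 full weeks plus 3 extra days.
Each full week contributes 5 weekdays (Mon–Fri): 73 × 5 = 365.
The 3 extra days are Thu, Fri, Sat — 2 of them qualify.
Total: 365 + 2 = 367.
Holidays: Feb 26, 1990 (Mon); Jan 17, 1991 (Thu); Apr 5, 1991 (Fri); Apr 29, 1991 (Mon).
All 4 holidays fall on weekdays, so subtract 4.
Business days: 367 − 4 = 363.

363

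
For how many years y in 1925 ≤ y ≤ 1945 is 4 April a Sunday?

Day of week of April 4 in each year:
1925: Sat, 1926: Sun ✓, 1927: Mon, 1928: Wed, 1929: Thu, 1930: Fri, 1931: Sat, 1932: Mon, 1933: Tue, 1934: Wed, 1935: Thu, 1936: Sat, 1937: Sun ✓, 1938: Mon, 1939: Tue, 1940: Thu, 1941: Fri, 1942: Sat, 1943: Sun ✓, 1944: Tue, 1945: Wed
Sundays: 1926, 1937, 1943.

3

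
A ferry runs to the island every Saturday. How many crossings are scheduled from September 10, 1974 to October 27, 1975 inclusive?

September 10, 1974 is a Tuesday.
The range spans 413 days (inclusive of both endpoints).
413 = 7 × 59, so the span is exactly 59 full weeks.
Each full week contributes one Saturday: 59 so far.

59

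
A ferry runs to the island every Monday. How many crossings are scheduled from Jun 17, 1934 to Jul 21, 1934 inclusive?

Jun 17, 1934 is a Sunday.
The range spans 35 days (inclusive of both endpoints).
35 = 7 × 5, so the span is exactly 5 full weeks.
Each full week contributes one Monday: 5 so far.

5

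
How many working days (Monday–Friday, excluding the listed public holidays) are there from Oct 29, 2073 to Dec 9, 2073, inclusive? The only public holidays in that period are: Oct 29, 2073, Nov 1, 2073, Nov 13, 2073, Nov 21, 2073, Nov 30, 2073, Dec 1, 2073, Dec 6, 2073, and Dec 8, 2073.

23 working days

Oct 29, 2073 is a Sunday.
The range spans 42 days (inclusive of both endpoints).
42 = 7 × 6, so the span is exactly 6 full weeks.
Each full week contributes 5 weekdays (Mon–Fri): 6 × 5 = 30.
Holidays: Oct 29, 2073 (Sun); Nov 1, 2073 (Wed); Nov 13, 2073 (Mon); Nov 21, 2073 (Tue); Nov 30, 2073 (Thu); Dec 1, 2073 (Fri); Dec 6, 2073 (Wed); Dec 8, 2073 (Fri).
7 of the 8 holidays fall on weekdays; the rest are weekends and were already excluded.
Business days: 30 − 7 = 23.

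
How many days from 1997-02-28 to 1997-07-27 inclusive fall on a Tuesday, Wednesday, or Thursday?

1997-02-28 is a Friday.
The range spans 150 days (inclusive of both endpoints).
150 = 7 × 21 + 3, so there are 21 full weeks plus 3 extra days.
Each full week contributes 3 days from the set (Tue, Wed, Thu): 21 × 3 = 63.
The 3 extra days are Fri, Sat, Sun — none qualify.
Total: 63 + 0 = 63.

63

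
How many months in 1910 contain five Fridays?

4

A month has five Fridays exactly when Friday falls within its first (length − 28) days.
Jan: 31 days, starts Sat → 5 of Sat, Sun, Mon
Feb: 28 days, starts Tue → 5 of (none)
Mar: 31 days, starts Tue → 5 of Tue, Wed, Thu
Apr: 30 days, starts Fri → 5 of Fri, Sat ✓
May: 31 days, starts Sun → 5 of Sun, Mon, Tue
Jun: 30 days, starts Wed → 5 of Wed, Thu
Jul: 31 days, starts Fri → 5 of Fri, Sat, Sun ✓
Aug: 31 days, starts Mon → 5 of Mon, Tue, Wed
Sep: 30 days, starts Thu → 5 of Thu, Fri ✓
Oct: 31 days, starts Sat → 5 of Sat, Sun, Mon
Nov: 30 days, starts Tue → 5 of Tue, Wed
Dec: 31 days, starts Thu → 5 of Thu, Fri, Sat ✓
Months with five Fridays: Apr, Jul, Sep, Dec.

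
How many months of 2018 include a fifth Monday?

5

A month has five Mondays exactly when Monday falls within its first (length − 28) days.
Jan: 31 days, starts Mon → 5 of Mon, Tue, Wed ✓
Feb: 28 days, starts Thu → 5 of (none)
Mar: 31 days, starts Thu → 5 of Thu, Fri, Sat
Apr: 30 days, starts Sun → 5 of Sun, Mon ✓
May: 31 days, starts Tue → 5 of Tue, Wed, Thu
Jun: 30 days, starts Fri → 5 of Fri, Sat
Jul: 31 days, starts Sun → 5 of Sun, Mon, Tue ✓
Aug: 31 days, starts Wed → 5 of Wed, Thu, Fri
Sep: 30 days, starts Sat → 5 of Sat, Sun
Oct: 31 days, starts Mon → 5 of Mon, Tue, Wed ✓
Nov: 30 days, starts Thu → 5 of Thu, Fri
Dec: 31 days, starts Sat → 5 of Sat, Sun, Mon ✓
Months with five Mondays: Jan, Apr, Jul, Oct, Dec.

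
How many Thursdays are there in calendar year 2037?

1 January 2037 is a Thursday.
From 1 January 2037 to 31 December 2037 is 365 days inclusive.
365 = 7 × 52 + 1, so there are 52 full weeks plus 1 extra day.
Each full week contributes one Thursday: 52 so far.
The 1 extra day is Thu — 1 of them qualifies.
Total: 52 + 1 = 53.

53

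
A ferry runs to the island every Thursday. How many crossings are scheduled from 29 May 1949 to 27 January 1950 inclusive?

29 May 1949 is a Sunday.
That's 244 days from start to end, counting both.
244 = 7 × 34 + 6, so there are 34 full weeks plus 6 extra days.
Each full week contributes one Thursday: 34 so far.
The 6 extra days are Sun, Mon, Tue, Wed, Thu, Fri — 1 of them qualifies.
Total: 34 + 1 = 35.

35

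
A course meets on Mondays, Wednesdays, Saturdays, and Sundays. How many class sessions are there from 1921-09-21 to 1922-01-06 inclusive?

1921-09-21 is a Wednesday.
The range spans 108 days (inclusive of both endpoints).
108 = 7 × 15 + 3, so there are 15 full weeks plus 3 extra days.
Each full week contributes 4 days from the set (Mon, Wed, Sat, Sun): 15 × 4 = 60.
The 3 extra days are Wednesday, Thursday, Friday — 1 of them qualifies.
Total: 60 + 1 = 61.

61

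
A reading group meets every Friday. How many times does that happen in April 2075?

4

2075-04-01 is a Monday.
The range spans 30 days (inclusive of both endpoints).
30 = 7 × 4 + 2, so there are 4 full weeks plus 2 extra days.
Each full week contributes one Friday: 4 so far.
The 2 extra days are Mon, Tue — none qualify.
Total: 4 + 0 = 4.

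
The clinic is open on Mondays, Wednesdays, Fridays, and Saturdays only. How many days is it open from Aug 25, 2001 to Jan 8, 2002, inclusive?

Aug 25, 2001 is a Saturday.
The range spans 137 days (inclusive of both endpoints).
137 = 7 × 19 + 4, so there are 19 full weeks plus 4 extra days.
Each full week contributes 4 days from the set (Mon, Wed, Fri, Sat): 19 × 4 = 76.
The 4 extra days are Saturday, Sunday, Monday, Tuesday — 2 of them qualify.
Total: 76 + 2 = 78.

78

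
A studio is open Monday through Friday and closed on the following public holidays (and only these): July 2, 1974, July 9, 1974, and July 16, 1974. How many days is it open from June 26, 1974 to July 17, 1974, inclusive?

June 26, 1974 is a Wednesday.
That's 22 days from start to end, counting both.
22 = 7 × 3 + 1, so there are 3 full weeks plus 1 extra day.
Each full week contributes 5 weekdays (Mon–Fri): 3 × 5 = 15.
The 1 extra day is Wednesday — 1 of them qualifies.
Total: 15 + 1 = 16.
Holidays: July 2, 1974 (Tue); July 9, 1974 (Tue); July 16, 1974 (Tue).
All 3 holidays fall on weekdays, so subtract 3.
Business days: 16 − 3 = 13.

13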